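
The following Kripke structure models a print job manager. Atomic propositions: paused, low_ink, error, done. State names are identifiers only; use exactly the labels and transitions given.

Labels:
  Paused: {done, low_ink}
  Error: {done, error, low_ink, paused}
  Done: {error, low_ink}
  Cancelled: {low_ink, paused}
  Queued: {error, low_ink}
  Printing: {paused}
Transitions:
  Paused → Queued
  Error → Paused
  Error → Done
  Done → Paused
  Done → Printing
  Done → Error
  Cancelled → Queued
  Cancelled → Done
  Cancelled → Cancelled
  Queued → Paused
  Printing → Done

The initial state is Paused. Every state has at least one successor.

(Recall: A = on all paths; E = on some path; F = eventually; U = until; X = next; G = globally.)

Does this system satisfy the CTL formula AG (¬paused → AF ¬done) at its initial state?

Yes

States satisfying ¬paused → AF ¬done: {Paused, Error, Done, Cancelled, Queued, Printing}.
States satisfying AG (¬paused → AF ¬done): {Paused, Error, Done, Cancelled, Queued, Printing}.
Every state reachable from Paused satisfies ¬paused → AF ¬done.
Paused ∈ Sat(AG (¬paused → AF ¬done)).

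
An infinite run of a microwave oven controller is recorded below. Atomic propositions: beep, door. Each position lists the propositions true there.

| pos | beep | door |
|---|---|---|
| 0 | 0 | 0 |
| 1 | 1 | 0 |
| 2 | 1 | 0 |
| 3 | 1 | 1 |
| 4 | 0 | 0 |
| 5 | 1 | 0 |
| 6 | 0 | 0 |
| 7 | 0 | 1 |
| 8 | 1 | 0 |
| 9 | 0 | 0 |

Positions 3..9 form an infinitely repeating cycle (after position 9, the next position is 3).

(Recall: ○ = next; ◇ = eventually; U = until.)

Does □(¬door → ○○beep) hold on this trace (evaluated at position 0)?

Does not hold

¬door → ○○beep must hold at every position from 0 onward. It fails at position 2, so □(¬door → ○○beep) is false.
Positions where ¬door holds: 0, 1, 2, 4, 5, 6, 8, 9.
Check ○○beep at each: 0→ok, 1→ok, 2→fails, 4→fails, 5→fails, 6→ok, 8→ok, 9→fails.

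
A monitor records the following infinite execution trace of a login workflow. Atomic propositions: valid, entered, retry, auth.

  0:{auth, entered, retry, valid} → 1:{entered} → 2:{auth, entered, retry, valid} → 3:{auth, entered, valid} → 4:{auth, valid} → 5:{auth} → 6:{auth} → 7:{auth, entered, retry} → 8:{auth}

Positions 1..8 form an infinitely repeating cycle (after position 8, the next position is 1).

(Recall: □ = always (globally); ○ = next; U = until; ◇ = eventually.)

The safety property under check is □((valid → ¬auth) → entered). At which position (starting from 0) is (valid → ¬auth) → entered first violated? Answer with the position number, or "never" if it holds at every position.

Check (valid → ¬auth) → entered at each position in order: 0 ✓, 1 ✓, 2 ✓, 3 ✓, 4 ✓.
At position 5 the labels are {auth}, so (valid → ¬auth) → entered is false there. This is the first violation.

5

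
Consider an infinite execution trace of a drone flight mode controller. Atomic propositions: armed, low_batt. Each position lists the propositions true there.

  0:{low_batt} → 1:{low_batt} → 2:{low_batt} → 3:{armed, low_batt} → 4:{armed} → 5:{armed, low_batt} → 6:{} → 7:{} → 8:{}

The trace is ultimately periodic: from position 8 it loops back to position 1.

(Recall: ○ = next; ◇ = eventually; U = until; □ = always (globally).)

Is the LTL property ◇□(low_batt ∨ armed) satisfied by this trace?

Violated

□(low_batt ∨ armed) is false at every position 0..8, so it never becomes true and ◇□(low_batt ∨ armed) fails.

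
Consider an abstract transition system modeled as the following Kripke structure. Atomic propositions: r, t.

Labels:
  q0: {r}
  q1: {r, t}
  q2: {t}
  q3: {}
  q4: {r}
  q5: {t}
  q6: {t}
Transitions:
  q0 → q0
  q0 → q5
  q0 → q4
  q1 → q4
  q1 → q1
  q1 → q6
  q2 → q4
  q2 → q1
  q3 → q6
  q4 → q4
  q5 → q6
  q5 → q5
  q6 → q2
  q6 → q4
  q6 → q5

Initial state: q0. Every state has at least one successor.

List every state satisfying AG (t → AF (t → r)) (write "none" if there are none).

{q4}

States satisfying t → AF (t → r): {q0, q1, q2, q3, q4}.
States satisfying AG (t → AF (t → r)): {q4}.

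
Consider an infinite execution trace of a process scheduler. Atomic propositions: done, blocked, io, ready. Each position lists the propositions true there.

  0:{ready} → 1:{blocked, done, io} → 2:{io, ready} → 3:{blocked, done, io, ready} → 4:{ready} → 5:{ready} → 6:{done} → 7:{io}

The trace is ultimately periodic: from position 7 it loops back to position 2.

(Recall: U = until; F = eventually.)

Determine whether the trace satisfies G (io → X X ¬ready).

Violated

io → X X ¬ready must hold at every position from 0 onward. It fails at position 1, so G (io → X X ¬ready) is false.
Positions where io holds: 1, 2, 3, 7.
Check X X ¬ready at each: 1→fails, 2→fails, 3→fails, 7→fails.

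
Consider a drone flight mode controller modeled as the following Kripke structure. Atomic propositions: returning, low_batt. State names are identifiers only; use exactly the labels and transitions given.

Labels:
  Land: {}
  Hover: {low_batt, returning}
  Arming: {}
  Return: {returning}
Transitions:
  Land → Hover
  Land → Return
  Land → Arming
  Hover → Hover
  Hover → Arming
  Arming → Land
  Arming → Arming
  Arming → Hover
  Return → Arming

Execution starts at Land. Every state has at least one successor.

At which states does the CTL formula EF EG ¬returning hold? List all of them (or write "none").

States satisfying EG ¬returning: {Land, Arming}.
States satisfying EF EG ¬returning: {Land, Hover, Arming, Return}.

{Land, Hover, Arming, Return}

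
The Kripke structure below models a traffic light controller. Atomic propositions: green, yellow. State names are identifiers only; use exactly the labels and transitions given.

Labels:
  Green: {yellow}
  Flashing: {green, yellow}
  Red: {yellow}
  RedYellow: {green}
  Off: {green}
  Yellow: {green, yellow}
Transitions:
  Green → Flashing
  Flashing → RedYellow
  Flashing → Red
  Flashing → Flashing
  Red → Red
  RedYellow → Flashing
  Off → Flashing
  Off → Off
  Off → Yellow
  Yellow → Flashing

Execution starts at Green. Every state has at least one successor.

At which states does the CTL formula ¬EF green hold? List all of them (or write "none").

States satisfying green: {Flashing, RedYellow, Off, Yellow}.
States satisfying EF green: {Green, Flashing, RedYellow, Off, Yellow}.
States satisfying ¬EF green: {Red}.

{Red}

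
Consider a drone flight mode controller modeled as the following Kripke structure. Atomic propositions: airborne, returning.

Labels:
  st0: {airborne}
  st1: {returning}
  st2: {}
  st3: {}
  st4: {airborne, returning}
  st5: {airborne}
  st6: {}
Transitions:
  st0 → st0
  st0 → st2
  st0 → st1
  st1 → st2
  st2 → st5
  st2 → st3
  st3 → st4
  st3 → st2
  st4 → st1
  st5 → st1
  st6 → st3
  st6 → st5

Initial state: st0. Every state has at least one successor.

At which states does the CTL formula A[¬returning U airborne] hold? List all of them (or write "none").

{st0, st4, st5}

States satisfying ¬returning: {st0, st2, st3, st5, st6}.
States satisfying airborne: {st0, st4, st5}.
States satisfying A[¬returning U airborne]: {st0, st4, st5}.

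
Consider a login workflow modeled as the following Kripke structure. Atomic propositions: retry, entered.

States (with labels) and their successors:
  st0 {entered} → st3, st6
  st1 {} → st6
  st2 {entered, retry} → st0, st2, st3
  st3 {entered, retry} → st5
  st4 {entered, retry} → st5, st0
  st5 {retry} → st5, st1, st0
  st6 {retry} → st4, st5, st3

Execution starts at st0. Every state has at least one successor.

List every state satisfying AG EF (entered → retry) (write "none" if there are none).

States satisfying EF (entered → retry): {st0, st1, st2, st3, st4, st5, st6}.
States satisfying AG EF (entered → retry): {st0, st1, st2, st3, st4, st5, st6}.

{st0, st1, st2, st3, st4, st5, st6}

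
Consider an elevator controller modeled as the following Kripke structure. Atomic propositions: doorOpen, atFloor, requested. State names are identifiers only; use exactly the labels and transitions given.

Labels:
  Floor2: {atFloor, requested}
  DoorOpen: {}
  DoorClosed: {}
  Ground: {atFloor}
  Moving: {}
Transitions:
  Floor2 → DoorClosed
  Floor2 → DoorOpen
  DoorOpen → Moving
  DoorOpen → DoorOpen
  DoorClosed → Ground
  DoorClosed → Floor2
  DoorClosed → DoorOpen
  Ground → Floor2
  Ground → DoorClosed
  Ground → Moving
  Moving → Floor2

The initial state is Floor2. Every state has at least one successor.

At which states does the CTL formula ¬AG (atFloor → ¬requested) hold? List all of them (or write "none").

{Floor2, DoorOpen, DoorClosed, Ground, Moving}

States satisfying atFloor → ¬requested: {DoorOpen, DoorClosed, Ground, Moving}.
States satisfying AG (atFloor → ¬requested): ∅.
States satisfying ¬AG (atFloor → ¬requested): {Floor2, DoorOpen, DoorClosed, Ground, Moving}.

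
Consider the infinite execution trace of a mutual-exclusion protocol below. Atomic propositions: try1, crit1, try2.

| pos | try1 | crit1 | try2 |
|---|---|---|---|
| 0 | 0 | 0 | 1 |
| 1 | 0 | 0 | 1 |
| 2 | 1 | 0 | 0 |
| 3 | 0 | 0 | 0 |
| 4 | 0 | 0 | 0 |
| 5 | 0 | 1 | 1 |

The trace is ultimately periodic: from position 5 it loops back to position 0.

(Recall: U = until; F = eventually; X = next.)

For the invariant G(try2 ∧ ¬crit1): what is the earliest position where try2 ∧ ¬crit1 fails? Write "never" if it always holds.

2

Check try2 ∧ ¬crit1 at each position in order: 0 ✓, 1 ✓.
At position 2 the labels are {try1}, so try2 ∧ ¬crit1 is false there. This is the first violation.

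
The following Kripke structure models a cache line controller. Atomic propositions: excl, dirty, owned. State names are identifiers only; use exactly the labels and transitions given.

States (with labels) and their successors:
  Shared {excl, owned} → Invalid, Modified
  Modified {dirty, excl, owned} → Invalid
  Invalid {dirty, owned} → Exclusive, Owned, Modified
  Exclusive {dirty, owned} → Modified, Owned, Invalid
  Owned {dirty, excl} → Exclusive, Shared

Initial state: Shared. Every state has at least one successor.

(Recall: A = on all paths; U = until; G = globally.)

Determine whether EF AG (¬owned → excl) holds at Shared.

States satisfying AG (¬owned → excl): {Shared, Modified, Invalid, Exclusive, Owned}.
States satisfying EF AG (¬owned → excl): {Shared, Modified, Invalid, Exclusive, Owned}.
Some path from Shared reaches a state where AG (¬owned → excl) holds.
Shared ∈ Sat(EF AG (¬owned → excl)).

Yes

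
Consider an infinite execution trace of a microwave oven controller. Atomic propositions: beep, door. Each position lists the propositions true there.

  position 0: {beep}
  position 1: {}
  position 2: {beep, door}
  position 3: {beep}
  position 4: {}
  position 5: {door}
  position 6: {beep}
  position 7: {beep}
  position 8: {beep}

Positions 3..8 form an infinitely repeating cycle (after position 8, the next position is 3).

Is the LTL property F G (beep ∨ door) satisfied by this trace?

Does not hold

G (beep ∨ door) is false at every position 0..8, so it never becomes true and F G (beep ∨ door) fails.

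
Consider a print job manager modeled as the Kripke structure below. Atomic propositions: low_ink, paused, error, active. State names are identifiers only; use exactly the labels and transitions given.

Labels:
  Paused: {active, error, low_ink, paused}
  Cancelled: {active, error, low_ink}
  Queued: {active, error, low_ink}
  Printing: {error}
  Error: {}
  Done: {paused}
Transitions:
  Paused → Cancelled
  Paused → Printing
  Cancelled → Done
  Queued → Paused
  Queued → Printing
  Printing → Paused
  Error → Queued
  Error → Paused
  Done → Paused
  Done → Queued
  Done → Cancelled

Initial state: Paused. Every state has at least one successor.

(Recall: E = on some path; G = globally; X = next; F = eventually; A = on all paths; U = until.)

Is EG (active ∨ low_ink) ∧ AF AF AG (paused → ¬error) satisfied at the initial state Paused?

No

States satisfying active ∨ low_ink: {Paused, Cancelled, Queued}.
States satisfying EG (active ∨ low_ink): ∅.
States satisfying AF AG (paused → ¬error): ∅.
States satisfying AF AF AG (paused → ¬error): ∅.
States satisfying EG (active ∨ low_ink) ∧ AF AF AG (paused → ¬error): ∅.
Paused ∉ Sat(EG (active ∨ low_ink) ∧ AF AF AG (paused → ¬error)).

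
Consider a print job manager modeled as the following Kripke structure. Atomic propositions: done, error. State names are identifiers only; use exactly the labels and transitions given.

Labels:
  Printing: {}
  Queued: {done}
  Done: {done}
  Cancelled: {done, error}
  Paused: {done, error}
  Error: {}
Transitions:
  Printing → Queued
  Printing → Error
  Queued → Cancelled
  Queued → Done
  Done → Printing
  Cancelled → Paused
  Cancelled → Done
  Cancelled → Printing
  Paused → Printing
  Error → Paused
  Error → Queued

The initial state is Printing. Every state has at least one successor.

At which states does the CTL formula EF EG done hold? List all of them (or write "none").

States satisfying EG done: ∅.
States satisfying EF EG done: ∅.

none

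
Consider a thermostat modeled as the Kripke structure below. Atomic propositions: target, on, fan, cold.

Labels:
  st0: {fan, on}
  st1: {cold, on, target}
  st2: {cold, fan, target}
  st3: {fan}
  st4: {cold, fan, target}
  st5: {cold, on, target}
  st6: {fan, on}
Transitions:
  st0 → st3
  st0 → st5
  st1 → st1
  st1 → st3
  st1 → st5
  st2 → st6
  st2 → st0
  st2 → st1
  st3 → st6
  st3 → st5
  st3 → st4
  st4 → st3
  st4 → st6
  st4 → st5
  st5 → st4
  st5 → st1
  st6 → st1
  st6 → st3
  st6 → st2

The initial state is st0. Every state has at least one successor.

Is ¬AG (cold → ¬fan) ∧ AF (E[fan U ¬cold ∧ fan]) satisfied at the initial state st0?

States satisfying cold → ¬fan: {st0, st1, st3, st5, st6}.
States satisfying AG (cold → ¬fan): ∅.
States satisfying ¬AG (cold → ¬fan): {st0, st1, st2, st3, st4, st5, st6}.
States satisfying E[fan U ¬cold ∧ fan]: {st0, st2, st3, st4, st6}.
States satisfying AF (E[fan U ¬cold ∧ fan]): {st0, st2, st3, st4, st6}.
States satisfying ¬AG (cold → ¬fan) ∧ AF (E[fan U ¬cold ∧ fan]): {st0, st2, st3, st4, st6}.
st0 ∈ Sat(¬AG (cold → ¬fan) ∧ AF (E[fan U ¬cold ∧ fan])).

Holds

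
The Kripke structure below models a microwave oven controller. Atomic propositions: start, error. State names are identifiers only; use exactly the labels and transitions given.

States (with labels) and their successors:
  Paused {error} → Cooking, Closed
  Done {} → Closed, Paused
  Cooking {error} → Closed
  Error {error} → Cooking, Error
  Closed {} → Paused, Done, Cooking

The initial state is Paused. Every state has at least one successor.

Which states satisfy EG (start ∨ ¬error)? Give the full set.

{Done, Closed}

States satisfying start ∨ ¬error: {Done, Closed}.
States satisfying EG (start ∨ ¬error): {Done, Closed}.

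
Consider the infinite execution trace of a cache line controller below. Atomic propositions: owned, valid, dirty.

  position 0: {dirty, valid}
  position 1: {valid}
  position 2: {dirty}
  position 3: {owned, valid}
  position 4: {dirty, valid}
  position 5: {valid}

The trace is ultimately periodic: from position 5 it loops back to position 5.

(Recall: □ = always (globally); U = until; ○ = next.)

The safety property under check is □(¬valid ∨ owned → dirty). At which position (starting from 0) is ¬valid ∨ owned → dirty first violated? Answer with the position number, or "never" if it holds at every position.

Check ¬valid ∨ owned → dirty at each position in order: 0 ✓, 1 ✓, 2 ✓.
At position 3 the labels are {owned, valid}, so ¬valid ∨ owned → dirty is false there. This is the first violation.

3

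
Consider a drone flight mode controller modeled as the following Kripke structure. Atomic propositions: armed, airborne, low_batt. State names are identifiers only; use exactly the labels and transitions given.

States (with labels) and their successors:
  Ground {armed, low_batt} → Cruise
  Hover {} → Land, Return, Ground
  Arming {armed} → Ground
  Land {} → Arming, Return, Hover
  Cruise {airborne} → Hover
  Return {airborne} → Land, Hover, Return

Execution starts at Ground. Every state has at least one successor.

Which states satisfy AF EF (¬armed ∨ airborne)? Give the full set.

{Ground, Hover, Arming, Land, Cruise, Return}

States satisfying EF (¬armed ∨ airborne): {Ground, Hover, Arming, Land, Cruise, Return}.
States satisfying AF EF (¬armed ∨ airborne): {Ground, Hover, Arming, Land, Cruise, Return}.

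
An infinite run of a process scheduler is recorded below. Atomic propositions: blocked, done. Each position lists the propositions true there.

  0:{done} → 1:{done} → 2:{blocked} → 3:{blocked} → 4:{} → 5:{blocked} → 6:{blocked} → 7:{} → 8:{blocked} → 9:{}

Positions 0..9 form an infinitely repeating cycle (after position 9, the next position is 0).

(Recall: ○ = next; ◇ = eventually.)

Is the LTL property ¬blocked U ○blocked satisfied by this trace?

Holds

Walking from position 0: ○blocked first holds at position 1, and ¬blocked holds at every earlier position along the way, so ¬blocked U ○blocked holds.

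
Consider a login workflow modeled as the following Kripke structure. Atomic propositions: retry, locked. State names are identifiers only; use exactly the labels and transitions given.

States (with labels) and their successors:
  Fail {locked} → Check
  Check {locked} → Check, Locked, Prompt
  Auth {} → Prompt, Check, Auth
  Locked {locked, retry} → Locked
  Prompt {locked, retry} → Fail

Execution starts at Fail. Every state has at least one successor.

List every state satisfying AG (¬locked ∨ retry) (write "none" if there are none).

{Locked}

States satisfying ¬locked ∨ retry: {Auth, Locked, Prompt}.
States satisfying AG (¬locked ∨ retry): {Locked}.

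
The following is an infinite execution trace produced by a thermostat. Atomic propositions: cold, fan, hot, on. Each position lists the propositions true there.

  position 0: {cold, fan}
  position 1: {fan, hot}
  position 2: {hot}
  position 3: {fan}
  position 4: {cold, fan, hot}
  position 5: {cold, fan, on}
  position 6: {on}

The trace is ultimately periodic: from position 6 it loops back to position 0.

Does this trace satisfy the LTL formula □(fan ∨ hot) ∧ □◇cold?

fan ∨ hot must hold at every position from 0 onward. It fails at position 6, so □(fan ∨ hot) is false.
◇cold holds at every position 0..6, and those are all positions ever visited, so □◇cold holds.
At position 0: □(fan ∨ hot) is false; □◇cold is true; so □(fan ∨ hot) ∧ □◇cold is false.

No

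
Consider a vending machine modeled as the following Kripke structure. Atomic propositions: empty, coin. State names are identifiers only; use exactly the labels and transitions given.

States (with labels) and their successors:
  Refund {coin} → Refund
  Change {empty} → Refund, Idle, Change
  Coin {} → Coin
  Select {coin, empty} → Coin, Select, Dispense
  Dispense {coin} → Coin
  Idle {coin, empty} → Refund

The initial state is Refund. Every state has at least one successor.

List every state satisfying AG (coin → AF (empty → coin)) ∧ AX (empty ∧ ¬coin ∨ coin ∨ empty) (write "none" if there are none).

States satisfying coin → AF (empty → coin): {Refund, Change, Coin, Select, Dispense, Idle}.
States satisfying AG (coin → AF (empty → coin)): {Refund, Change, Coin, Select, Dispense, Idle}.
States satisfying empty ∧ ¬coin ∨ coin ∨ empty: {Refund, Change, Select, Dispense, Idle}.
States satisfying AX (empty ∧ ¬coin ∨ coin ∨ empty): {Refund, Change, Idle}.
States satisfying AG (coin → AF (empty → coin)) ∧ AX (empty ∧ ¬coin ∨ coin ∨ empty): {Refund, Change, Idle}.

{Refund, Change, Idle}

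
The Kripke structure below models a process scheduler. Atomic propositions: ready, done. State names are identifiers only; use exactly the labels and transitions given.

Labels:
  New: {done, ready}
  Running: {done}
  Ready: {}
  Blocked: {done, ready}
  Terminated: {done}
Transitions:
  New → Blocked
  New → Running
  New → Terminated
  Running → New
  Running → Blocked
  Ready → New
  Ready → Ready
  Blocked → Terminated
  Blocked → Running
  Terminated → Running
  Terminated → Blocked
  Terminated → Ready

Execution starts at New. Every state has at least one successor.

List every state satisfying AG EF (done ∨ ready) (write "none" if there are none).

States satisfying EF (done ∨ ready): {New, Running, Ready, Blocked, Terminated}.
States satisfying AG EF (done ∨ ready): {New, Running, Ready, Blocked, Terminated}.

{New, Running, Ready, Blocked, Terminated}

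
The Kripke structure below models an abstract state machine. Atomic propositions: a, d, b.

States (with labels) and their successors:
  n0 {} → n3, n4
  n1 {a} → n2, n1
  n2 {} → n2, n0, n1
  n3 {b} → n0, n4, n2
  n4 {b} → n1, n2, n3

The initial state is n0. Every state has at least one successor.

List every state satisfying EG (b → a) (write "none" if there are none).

{n1, n2}

States satisfying b → a: {n0, n1, n2}.
States satisfying EG (b → a): {n1, n2}.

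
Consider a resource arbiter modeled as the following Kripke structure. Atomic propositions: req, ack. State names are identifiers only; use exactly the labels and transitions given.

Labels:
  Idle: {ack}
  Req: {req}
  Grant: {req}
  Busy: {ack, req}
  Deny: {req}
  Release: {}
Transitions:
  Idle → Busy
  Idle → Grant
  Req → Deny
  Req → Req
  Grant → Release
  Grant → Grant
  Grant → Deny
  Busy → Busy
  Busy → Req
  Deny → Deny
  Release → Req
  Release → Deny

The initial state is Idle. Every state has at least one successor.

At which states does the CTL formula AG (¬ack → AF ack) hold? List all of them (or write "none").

none

States satisfying ¬ack → AF ack: {Idle, Busy}.
States satisfying AG (¬ack → AF ack): ∅.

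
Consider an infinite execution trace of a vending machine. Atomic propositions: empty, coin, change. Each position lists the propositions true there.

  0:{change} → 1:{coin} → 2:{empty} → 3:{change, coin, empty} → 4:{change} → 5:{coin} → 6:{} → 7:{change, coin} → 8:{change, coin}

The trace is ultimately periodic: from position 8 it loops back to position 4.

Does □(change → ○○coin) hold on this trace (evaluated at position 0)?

change → ○○coin must hold at every position from 0 onward. It fails at position 0, so □(change → ○○coin) is false.
Positions where change holds: 0, 3, 4, 7, 8.
Check ○○coin at each: 0→fails, 3→ok, 4→fails, 7→fails, 8→ok.

Does not hold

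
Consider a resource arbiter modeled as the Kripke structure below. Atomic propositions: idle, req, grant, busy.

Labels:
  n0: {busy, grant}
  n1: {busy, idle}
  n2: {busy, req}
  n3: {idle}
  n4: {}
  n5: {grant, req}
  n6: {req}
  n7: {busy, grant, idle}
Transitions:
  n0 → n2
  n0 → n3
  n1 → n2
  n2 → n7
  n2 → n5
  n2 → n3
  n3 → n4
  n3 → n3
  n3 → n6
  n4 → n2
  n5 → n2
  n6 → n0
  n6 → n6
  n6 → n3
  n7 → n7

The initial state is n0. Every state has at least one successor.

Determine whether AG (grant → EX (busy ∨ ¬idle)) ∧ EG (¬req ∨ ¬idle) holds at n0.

States satisfying grant → EX (busy ∨ ¬idle): {n0, n1, n2, n3, n4, n5, n6, n7}.
States satisfying AG (grant → EX (busy ∨ ¬idle)): {n0, n1, n2, n3, n4, n5, n6, n7}.
States satisfying ¬req ∨ ¬idle: {n0, n1, n2, n3, n4, n5, n6, n7}.
States satisfying EG (¬req ∨ ¬idle): {n0, n1, n2, n3, n4, n5, n6, n7}.
States satisfying AG (grant → EX (busy ∨ ¬idle)) ∧ EG (¬req ∨ ¬idle): {n0, n1, n2, n3, n4, n5, n6, n7}.
n0 ∈ Sat(AG (grant → EX (busy ∨ ¬idle)) ∧ EG (¬req ∨ ¬idle)).

Satisfied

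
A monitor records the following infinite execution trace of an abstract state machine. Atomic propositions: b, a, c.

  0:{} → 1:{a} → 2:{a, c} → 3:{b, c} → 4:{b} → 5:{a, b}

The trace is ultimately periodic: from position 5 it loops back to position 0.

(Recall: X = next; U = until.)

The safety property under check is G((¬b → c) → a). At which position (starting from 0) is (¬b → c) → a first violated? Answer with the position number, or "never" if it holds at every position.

3

Check (¬b → c) → a at each position in order: 0 ✓, 1 ✓, 2 ✓.
At position 3 the labels are {b, c}, so (¬b → c) → a is false there. This is the first violation.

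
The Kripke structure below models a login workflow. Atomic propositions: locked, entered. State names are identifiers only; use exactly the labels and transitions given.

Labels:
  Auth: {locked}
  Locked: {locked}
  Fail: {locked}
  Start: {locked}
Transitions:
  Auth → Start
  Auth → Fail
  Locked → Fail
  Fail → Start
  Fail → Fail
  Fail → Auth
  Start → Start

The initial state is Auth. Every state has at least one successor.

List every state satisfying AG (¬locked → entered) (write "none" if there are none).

{Auth, Locked, Fail, Start}

States satisfying ¬locked → entered: {Auth, Locked, Fail, Start}.
States satisfying AG (¬locked → entered): {Auth, Locked, Fail, Start}.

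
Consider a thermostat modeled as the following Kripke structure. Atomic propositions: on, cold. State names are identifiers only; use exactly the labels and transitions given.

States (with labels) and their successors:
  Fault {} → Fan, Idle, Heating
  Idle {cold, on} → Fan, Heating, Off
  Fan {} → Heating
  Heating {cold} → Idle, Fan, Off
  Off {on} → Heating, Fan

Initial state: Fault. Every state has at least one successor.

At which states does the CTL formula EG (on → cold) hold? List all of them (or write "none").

{Fault, Idle, Fan, Heating}

States satisfying on → cold: {Fault, Idle, Fan, Heating}.
States satisfying EG (on → cold): {Fault, Idle, Fan, Heating}.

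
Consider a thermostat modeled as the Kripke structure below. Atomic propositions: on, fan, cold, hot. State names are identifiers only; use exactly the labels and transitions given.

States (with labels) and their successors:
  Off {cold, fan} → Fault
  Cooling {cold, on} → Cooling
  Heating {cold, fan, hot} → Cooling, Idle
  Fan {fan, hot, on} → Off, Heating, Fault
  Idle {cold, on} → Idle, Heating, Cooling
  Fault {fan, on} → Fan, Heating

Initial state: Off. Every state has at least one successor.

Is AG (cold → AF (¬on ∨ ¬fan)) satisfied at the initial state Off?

States satisfying cold → AF (¬on ∨ ¬fan): {Off, Cooling, Heating, Fan, Idle, Fault}.
States satisfying AG (cold → AF (¬on ∨ ¬fan)): {Off, Cooling, Heating, Fan, Idle, Fault}.
Every state reachable from Off satisfies cold → AF (¬on ∨ ¬fan).
Off ∈ Sat(AG (cold → AF (¬on ∨ ¬fan))).

Satisfied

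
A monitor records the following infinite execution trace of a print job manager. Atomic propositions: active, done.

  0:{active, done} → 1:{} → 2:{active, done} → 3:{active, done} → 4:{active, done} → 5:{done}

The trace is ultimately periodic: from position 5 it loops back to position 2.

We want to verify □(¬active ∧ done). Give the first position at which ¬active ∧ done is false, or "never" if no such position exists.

At position 0 the labels are {active, done}, so ¬active ∧ done is false there. This is the first violation.

0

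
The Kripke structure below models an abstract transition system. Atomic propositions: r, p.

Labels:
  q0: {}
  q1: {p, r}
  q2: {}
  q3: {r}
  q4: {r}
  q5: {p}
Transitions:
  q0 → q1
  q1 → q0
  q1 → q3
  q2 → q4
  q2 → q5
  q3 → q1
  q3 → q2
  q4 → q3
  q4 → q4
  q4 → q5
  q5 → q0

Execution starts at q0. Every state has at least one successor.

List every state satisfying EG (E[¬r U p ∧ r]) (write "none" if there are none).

{q0, q1, q2, q5}

States satisfying E[¬r U p ∧ r]: {q0, q1, q2, q5}.
States satisfying EG (E[¬r U p ∧ r]): {q0, q1, q2, q5}.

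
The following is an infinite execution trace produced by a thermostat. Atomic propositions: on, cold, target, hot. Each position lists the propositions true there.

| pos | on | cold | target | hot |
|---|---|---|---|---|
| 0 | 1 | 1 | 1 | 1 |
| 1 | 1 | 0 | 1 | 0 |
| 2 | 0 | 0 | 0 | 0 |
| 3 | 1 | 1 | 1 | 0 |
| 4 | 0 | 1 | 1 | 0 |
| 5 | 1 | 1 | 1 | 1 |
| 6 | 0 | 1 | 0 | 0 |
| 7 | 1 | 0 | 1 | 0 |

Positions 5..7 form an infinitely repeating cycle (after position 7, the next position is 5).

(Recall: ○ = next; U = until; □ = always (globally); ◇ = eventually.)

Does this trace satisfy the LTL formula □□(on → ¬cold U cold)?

Yes

□(on → ¬cold U cold) holds at every position 0..7, and those are all positions ever visited, so □□(on → ¬cold U cold) holds.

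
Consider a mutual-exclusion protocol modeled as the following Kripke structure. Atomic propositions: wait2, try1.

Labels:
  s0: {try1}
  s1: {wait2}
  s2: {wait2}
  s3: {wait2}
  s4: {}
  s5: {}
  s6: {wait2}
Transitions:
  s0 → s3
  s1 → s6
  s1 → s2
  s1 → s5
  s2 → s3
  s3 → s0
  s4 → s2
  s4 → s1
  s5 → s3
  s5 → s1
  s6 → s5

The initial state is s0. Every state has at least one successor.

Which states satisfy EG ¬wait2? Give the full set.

none

States satisfying ¬wait2: {s0, s4, s5}.
States satisfying EG ¬wait2: ∅.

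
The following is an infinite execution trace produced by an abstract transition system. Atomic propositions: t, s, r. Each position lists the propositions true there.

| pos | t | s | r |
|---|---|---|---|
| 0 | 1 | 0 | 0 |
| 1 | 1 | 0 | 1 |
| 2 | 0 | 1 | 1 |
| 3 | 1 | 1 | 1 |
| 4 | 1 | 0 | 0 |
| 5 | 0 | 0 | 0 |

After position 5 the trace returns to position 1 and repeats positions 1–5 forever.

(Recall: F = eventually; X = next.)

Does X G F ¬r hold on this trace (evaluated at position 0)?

The position after 0 is 1; G F ¬r is true there.

Satisfied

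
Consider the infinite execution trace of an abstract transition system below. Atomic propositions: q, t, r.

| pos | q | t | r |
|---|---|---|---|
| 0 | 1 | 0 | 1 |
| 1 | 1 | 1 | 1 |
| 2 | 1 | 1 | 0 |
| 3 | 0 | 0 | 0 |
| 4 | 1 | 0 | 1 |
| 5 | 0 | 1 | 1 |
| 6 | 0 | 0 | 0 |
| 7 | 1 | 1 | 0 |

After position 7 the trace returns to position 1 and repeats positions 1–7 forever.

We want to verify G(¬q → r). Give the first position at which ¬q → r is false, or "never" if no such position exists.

3

Check ¬q → r at each position in order: 0 ✓, 1 ✓, 2 ✓.
At position 3 the labels are {}, so ¬q → r is false there. This is the first violation.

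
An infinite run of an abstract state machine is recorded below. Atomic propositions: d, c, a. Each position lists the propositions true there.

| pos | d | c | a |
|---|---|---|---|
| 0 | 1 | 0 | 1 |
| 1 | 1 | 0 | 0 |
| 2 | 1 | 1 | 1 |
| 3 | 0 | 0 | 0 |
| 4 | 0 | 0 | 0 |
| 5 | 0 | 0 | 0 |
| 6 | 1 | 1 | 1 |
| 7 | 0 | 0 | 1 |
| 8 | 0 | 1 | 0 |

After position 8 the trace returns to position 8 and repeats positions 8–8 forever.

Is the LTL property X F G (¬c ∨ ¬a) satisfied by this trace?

Holds

The position after 0 is 1; F G (¬c ∨ ¬a) is true there.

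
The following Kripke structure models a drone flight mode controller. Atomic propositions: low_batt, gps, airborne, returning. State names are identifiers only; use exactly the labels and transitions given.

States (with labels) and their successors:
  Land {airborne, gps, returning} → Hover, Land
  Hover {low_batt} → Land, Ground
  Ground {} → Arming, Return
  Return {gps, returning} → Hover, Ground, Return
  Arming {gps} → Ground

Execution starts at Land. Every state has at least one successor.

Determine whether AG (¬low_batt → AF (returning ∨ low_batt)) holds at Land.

No

States satisfying ¬low_batt → AF (returning ∨ low_batt): {Land, Hover, Return}.
States satisfying AG (¬low_batt → AF (returning ∨ low_batt)): ∅.
Arming is reachable from Land and violates ¬low_batt → AF (returning ∨ low_batt), so AG fails at Land.
Land ∉ Sat(AG (¬low_batt → AF (returning ∨ low_batt))).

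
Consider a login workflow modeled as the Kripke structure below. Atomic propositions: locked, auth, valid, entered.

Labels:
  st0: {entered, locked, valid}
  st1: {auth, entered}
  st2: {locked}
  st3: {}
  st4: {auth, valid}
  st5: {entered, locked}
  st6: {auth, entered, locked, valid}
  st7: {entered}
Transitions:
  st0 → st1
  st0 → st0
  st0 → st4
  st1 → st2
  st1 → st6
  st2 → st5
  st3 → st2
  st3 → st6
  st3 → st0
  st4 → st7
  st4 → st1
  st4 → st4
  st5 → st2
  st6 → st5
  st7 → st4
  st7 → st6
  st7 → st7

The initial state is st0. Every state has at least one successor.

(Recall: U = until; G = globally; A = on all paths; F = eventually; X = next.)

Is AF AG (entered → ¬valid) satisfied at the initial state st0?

States satisfying AG (entered → ¬valid): {st2, st5}.
States satisfying AF AG (entered → ¬valid): {st1, st2, st5, st6}.
There is a path from st0 along which AG (entered → ¬valid) never holds.
st0 ∉ Sat(AF AG (entered → ¬valid)).

Does not hold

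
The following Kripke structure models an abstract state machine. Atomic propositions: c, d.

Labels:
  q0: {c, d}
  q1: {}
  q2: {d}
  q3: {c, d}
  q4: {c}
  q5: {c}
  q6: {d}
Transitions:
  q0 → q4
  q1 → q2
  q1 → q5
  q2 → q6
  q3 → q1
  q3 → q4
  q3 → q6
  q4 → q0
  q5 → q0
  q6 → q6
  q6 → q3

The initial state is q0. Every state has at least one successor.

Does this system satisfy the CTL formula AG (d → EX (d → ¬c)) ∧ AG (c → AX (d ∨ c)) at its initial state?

Yes

States satisfying d → EX (d → ¬c): {q0, q1, q2, q3, q4, q5, q6}.
States satisfying AG (d → EX (d → ¬c)): {q0, q1, q2, q3, q4, q5, q6}.
States satisfying c → AX (d ∨ c): {q0, q1, q2, q4, q5, q6}.
States satisfying AG (c → AX (d ∨ c)): {q0, q4, q5}.
States satisfying AG (d → EX (d → ¬c)) ∧ AG (c → AX (d ∨ c)): {q0, q4, q5}.
q0 ∈ Sat(AG (d → EX (d → ¬c)) ∧ AG (c → AX (d ∨ c))).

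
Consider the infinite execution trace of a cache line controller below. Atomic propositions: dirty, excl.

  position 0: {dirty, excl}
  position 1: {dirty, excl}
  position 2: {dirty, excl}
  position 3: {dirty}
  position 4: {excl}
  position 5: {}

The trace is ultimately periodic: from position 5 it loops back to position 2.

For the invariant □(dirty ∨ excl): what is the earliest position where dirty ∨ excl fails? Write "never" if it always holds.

Check dirty ∨ excl at each position in order: 0 ✓, 1 ✓, 2 ✓, 3 ✓, 4 ✓.
At position 5 the labels are {}, so dirty ∨ excl is false there. This is the first violation.

5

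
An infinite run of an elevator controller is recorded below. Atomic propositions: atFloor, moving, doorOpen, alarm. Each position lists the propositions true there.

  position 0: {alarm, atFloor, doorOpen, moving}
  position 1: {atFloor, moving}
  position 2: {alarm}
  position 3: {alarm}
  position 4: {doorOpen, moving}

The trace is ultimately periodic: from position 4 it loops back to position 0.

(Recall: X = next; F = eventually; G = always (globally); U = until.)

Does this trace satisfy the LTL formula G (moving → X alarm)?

Violated

moving → X alarm must hold at every position from 0 onward. It fails at position 0, so G (moving → X alarm) is false.
Positions where moving holds: 0, 1, 4.
Check X alarm at each: 0→fails, 1→ok, 4→ok.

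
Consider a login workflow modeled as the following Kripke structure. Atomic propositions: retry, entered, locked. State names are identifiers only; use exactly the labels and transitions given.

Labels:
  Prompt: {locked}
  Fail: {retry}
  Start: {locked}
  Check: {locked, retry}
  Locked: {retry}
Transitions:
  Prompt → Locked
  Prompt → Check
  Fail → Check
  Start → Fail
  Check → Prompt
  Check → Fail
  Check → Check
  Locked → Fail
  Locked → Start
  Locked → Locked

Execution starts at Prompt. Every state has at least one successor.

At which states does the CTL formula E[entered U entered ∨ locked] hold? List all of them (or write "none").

States satisfying entered: ∅.
States satisfying entered ∨ locked: {Prompt, Start, Check}.
States satisfying E[entered U entered ∨ locked]: {Prompt, Start, Check}.

{Prompt, Start, Check}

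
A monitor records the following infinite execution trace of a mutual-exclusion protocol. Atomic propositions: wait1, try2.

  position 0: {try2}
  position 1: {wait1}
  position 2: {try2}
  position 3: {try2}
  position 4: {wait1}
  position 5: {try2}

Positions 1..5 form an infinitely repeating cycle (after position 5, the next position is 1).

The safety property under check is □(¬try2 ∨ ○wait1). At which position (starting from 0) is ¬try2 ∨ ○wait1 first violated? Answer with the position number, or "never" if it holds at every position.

2

Check ¬try2 ∨ ○wait1 at each position in order: 0 ✓, 1 ✓.
At position 2 the labels are {try2} and the next position 3 has {try2}, so ¬try2 ∨ ○wait1 is false there. This is the first violation.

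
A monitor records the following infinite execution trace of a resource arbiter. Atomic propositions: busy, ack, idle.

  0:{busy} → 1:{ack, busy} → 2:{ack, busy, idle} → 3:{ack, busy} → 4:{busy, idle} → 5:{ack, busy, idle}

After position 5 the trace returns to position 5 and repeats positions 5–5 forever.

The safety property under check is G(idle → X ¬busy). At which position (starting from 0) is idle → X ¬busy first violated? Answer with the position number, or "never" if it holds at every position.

2

Check idle → X ¬busy at each position in order: 0 ✓, 1 ✓.
At position 2 the labels are {ack, busy, idle} and the next position 3 has {ack, busy}, so idle → X ¬busy is false there. This is the first violation.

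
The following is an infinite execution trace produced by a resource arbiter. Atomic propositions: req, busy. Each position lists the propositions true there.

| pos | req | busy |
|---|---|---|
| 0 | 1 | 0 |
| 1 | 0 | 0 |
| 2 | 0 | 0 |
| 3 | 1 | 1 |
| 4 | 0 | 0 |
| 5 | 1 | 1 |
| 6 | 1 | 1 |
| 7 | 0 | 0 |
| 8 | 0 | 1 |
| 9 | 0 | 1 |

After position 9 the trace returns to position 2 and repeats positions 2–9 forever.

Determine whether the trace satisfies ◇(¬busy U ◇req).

Satisfied

¬busy U ◇req holds at position 0, which is reachable from 0, so ◇(¬busy U ◇req) holds.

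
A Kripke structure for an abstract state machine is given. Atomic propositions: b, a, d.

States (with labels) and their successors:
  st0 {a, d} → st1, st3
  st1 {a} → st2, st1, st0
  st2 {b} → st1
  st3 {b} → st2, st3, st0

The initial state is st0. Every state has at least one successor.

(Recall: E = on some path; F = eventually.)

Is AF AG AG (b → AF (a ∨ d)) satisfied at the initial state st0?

Violated

States satisfying AG AG (b → AF (a ∨ d)): ∅.
States satisfying AF AG AG (b → AF (a ∨ d)): ∅.
There is a path from st0 along which AG AG (b → AF (a ∨ d)) never holds.
st0 ∉ Sat(AF AG AG (b → AF (a ∨ d))).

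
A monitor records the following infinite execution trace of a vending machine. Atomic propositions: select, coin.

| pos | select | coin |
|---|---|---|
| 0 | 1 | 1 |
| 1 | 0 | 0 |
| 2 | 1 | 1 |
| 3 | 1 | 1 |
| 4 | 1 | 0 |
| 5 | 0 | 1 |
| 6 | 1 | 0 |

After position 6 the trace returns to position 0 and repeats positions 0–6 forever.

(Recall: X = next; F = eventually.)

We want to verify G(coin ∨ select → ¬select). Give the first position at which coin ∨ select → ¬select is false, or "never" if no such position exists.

0

At position 0 the labels are {coin, select}, so coin ∨ select → ¬select is false there. This is the first violation.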